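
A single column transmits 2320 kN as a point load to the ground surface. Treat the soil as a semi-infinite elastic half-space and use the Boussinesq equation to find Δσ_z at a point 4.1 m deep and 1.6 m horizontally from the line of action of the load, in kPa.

Δσ_z ≈ 46.2 kPa

Boussinesq vertical stress below a point load on an elastic half-space:
Δσ_z = 3P/(2πz²) · [1 + (r/z)²]^(−5/2)
r/z = 1.6/4.1 = 0.39024; [1+(r/z)²]^(−5/2) = 0.70161.
Δσ_z = 3×2320/(2π×4.1²) × 0.70161 = 65.896 × 0.70161 = 46.23 kPa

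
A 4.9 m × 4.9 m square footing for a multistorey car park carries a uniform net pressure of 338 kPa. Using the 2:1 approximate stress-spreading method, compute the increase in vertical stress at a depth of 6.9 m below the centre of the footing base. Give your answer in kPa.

Δσ_z ≈ 58.3 kPa

By the 2:1 method the load spreads at 1 horizontal : 2 vertical, so at depth z the loaded area has grown by z in each plan dimension:
Δσ = qBL/((B+z)(L+z)) = 338×4.9×4.9/((4.9+6.9)(4.9+6.9)) = 58.283 kPa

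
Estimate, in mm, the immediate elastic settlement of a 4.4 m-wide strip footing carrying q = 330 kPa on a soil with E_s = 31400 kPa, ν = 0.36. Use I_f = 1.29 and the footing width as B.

S_e ≈ 51.9 mm

Immediate (elastic) settlement: S_e = q·B·(1−ν²)/E_s · I_f.
S_e = 330 × 4.4 × (1 − 0.36²) / 31400 × 1.29
    = 330 × 4.4 × 0.8704 / 31400 × 1.29
    = 0.05192 m = 51.92 mm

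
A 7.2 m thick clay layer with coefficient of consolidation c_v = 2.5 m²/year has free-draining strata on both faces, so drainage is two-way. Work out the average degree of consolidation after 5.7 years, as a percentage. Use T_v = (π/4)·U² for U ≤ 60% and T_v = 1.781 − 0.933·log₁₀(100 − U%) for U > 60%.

U ≈ 94.6 %

Drainage path length: H_d = H/2 = 3.6 m (double drainage).
T_v = c_v·t/H_d² = 2.5×5.7/3.6² = 1.0995.
T_v = 1.0995 corresponds to the U > 60% branch:
U = 1 − 10^((1.781 − T_v)/0.933)/100 = 0.9462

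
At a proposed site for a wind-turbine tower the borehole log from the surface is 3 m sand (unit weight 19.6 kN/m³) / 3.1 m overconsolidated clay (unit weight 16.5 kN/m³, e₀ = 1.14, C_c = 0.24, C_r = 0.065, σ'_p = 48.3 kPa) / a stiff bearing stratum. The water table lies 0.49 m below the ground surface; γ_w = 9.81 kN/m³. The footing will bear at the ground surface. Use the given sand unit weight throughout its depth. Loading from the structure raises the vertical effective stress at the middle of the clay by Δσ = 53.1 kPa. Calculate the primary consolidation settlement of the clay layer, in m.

Mid-depth of clay below the ground surface: z = 3 + 3.1/2 = 4.55 m.
Total vertical stress at mid-clay: σ_v = 19.6×3 + 16.5×1.55 = 84.375 kPa.
Pore pressure: u = 9.81×(4.55 − 0.49) = 39.829 kPa.
Initial effective stress: σ'_0 = σ_v − u = 84.375 − 39.829 = 44.546 kPa.
Final effective stress: σ'_f = 44.546 + 53.1 = 97.646 kPa.
σ'_f = 97.646 > σ'_p = 48.3 kPa, so the stress path crosses the preconsolidation pressure — recompression up to σ'_p, then virgin compression beyond:
S_c = H/(1+e₀)·[C_r·log₁₀(σ'_p/σ'_0) + C_c·log₁₀(σ'_f/σ'_p)]
    = 3.1/2.14 × [0.065×log₁₀(48.3/44.546) + 0.24×log₁₀(97.646/48.3)]
    = 1.4486 × [0.002284 + 0.07337] = 0.1096 m

S_c ≈ 0.11 m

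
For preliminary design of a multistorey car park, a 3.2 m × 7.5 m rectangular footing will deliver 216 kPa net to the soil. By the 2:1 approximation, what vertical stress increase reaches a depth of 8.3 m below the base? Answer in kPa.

Δσ_z ≈ 28.5 kPa

By the 2:1 method the load spreads at 1 horizontal : 2 vertical, so at depth z the loaded area has grown by z in each plan dimension:
Δσ = qBL/((B+z)(L+z)) = 216×3.2×7.5/((3.2+8.3)(7.5+8.3)) = 28.531 kPa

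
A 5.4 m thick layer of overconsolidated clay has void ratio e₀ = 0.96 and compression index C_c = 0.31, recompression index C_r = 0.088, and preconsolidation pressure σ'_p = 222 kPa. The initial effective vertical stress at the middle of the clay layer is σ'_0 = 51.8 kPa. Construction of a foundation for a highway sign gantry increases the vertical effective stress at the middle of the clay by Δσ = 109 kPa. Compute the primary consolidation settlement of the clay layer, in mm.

Final effective stress: σ'_f = 51.8 + 109 = 160.8 kPa.
σ'_f = 160.8 ≤ σ'_p = 222 kPa, so the clay remains overconsolidated and only the recompression index applies:
S_c = C_r·H/(1+e₀)·log₁₀(σ'_f/σ'_0) = 0.088×5.4/1.96×log₁₀(160.8/51.8)
    = 0.24245 × 0.49196 = 0.1193 m

S_c ≈ 119 mm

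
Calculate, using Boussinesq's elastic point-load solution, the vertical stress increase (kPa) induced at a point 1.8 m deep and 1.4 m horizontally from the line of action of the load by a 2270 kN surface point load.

Δσ_z ≈ 103 kPa

Boussinesq vertical stress below a point load on an elastic half-space:
Δσ_z = 3P/(2πz²) · [1 + (r/z)²]^(−5/2)
r/z = 1.4/1.8 = 0.77778; [1+(r/z)²]^(−5/2) = 0.30645.
Δσ_z = 3×2270/(2π×1.8²) × 0.30645 = 334.52 × 0.30645 = 102.5 kPa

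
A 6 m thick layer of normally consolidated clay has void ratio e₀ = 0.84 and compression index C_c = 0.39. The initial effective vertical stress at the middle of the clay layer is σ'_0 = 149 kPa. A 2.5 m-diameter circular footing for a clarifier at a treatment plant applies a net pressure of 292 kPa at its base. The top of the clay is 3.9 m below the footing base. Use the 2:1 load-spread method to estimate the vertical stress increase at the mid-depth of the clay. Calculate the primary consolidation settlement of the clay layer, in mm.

Mid-depth of clay below the footing base: z = 3.9 + 6/2 = 6.9 m.
Stress increase at mid-clay by the 2:1 spreading method:
Δσ ≈ qD²/(D+z)² = 292×2.5²/(2.5+6.9)² = 20.654 kPa
Final effective stress: σ'_f = σ'_0 + Δσ = 149 + 20.654 = 169.65 kPa.
Normally consolidated clay, so the full stress increment lies on the virgin compression line:
S_c = C_c·H/(1+e₀)·log₁₀(σ'_f/σ'_0) = 0.39×6/(1+0.84)×log₁₀(169.65/149)
    = 1.2717 × 0.056368 = 0.07168 m

S_c ≈ 71.7 mm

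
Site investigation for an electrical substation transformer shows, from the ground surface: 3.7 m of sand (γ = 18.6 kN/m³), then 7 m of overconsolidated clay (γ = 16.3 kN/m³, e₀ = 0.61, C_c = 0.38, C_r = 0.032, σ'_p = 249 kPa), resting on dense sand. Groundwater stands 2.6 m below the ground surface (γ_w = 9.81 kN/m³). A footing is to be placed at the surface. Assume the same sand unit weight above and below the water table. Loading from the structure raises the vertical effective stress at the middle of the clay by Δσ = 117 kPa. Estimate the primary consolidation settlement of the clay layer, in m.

Mid-depth of clay below the ground surface: z = 3.7 + 7/2 = 7.2 m.
Total vertical stress at mid-clay: σ_v = 18.6×3.7 + 16.3×3.5 = 125.87 kPa.
Pore pressure: u = 9.81×(7.2 − 2.6) = 45.126 kPa.
Initial effective stress: σ'_0 = σ_v − u = 125.87 − 45.126 = 80.744 kPa.
Final effective stress: σ'_f = 80.744 + 117 = 197.74 kPa.
σ'_f = 197.74 ≤ σ'_p = 249 kPa, so the clay remains overconsolidated and only the recompression index applies:
S_c = C_r·H/(1+e₀)·log₁₀(σ'_f/σ'_0) = 0.032×7/1.61×log₁₀(197.74/80.744)
    = 0.13913 × 0.38898 = 0.05412 m

S_c ≈ 0.0541 m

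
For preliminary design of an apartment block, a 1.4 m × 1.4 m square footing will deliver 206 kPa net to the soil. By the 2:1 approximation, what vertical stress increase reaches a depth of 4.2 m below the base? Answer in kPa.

By the 2:1 method the load spreads at 1 horizontal : 2 vertical, so at depth z the loaded area has grown by z in each plan dimension:
Δσ = qBL/((B+z)(L+z)) = 206×1.4×1.4/((1.4+4.2)(1.4+4.2)) = 12.875 kPa

Δσ_z ≈ 12.9 kPa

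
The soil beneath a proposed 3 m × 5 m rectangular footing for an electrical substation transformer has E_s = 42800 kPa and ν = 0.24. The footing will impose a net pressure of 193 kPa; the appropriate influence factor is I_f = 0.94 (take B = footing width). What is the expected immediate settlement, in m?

Immediate (elastic) settlement: S_e = q·B·(1−ν²)/E_s · I_f.
S_e = 193 × 3 × (1 − 0.24²) / 42800 × 0.94
    = 193 × 3 × 0.9424 / 42800 × 0.94
    = 0.01198 m

S_e ≈ 0.012 m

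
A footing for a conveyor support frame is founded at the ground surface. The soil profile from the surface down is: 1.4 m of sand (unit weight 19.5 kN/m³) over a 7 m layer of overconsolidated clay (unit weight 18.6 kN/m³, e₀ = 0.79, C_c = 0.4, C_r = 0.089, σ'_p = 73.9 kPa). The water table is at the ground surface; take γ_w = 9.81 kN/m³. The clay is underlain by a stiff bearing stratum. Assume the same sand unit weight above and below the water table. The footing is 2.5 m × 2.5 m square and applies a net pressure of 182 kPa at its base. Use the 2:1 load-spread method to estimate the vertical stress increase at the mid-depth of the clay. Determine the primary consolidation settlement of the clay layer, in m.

S_c ≈ 0.0581 m

Mid-depth of clay below the ground surface: z = 1.4 + 7/2 = 4.9 m.
Total vertical stress at mid-clay: σ_v = 19.5×1.4 + 18.6×3.5 = 92.4 kPa.
Pore pressure: u = 9.81×(4.9 − 0) = 48.069 kPa.
Initial effective stress: σ'_0 = σ_v − u = 92.4 − 48.069 = 44.331 kPa.
Stress increase at mid-clay by the 2:1 spreading method:
Δσ = qBL/((B+z)(L+z)) = 182×2.5×2.5/((2.5+4.9)(2.5+4.9)) = 20.772 kPa
Final effective stress: σ'_f = 44.331 + 20.772 = 65.103 kPa.
σ'_f = 65.103 ≤ σ'_p = 73.9 kPa, so the clay remains overconsolidated and only the recompression index applies:
S_c = C_r·H/(1+e₀)·log₁₀(σ'_f/σ'_0) = 0.089×7/1.79×log₁₀(65.103/44.331)
    = 0.34804 × 0.16689 = 0.05808 m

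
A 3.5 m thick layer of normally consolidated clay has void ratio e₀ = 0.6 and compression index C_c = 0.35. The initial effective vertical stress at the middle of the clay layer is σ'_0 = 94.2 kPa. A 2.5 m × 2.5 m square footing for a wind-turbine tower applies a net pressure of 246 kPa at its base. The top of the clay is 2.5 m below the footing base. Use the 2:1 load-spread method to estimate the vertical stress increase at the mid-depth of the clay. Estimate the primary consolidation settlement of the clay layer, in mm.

Mid-depth of clay below the footing base: z = 2.5 + 3.5/2 = 4.25 m.
Stress increase at mid-clay by the 2:1 spreading method:
Δσ = qBL/((B+z)(L+z)) = 246×2.5×2.5/((2.5+4.25)(2.5+4.25)) = 33.745 kPa
Final effective stress: σ'_f = σ'_0 + Δσ = 94.2 + 33.745 = 127.94 kPa.
Normally consolidated clay, so the full stress increment lies on the virgin compression line:
S_c = C_c·H/(1+e₀)·log₁₀(σ'_f/σ'_0) = 0.35×3.5/(1+0.6)×log₁₀(127.94/94.2)
    = 0.76562 × 0.13296 = 0.1018 m

S_c ≈ 102 mm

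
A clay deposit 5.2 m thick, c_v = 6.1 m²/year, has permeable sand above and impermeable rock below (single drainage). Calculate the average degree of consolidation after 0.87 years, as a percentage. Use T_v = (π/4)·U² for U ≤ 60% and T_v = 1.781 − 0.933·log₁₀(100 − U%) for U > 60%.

Drainage path length: H_d = H = 5.2 m (single drainage).
T_v = c_v·t/H_d² = 6.1×0.87/5.2² = 0.19626.
T_v = 0.19626 corresponds to the U ≤ 60% branch:
U = √(4T_v/π) = 0.4999

U ≈ 50 %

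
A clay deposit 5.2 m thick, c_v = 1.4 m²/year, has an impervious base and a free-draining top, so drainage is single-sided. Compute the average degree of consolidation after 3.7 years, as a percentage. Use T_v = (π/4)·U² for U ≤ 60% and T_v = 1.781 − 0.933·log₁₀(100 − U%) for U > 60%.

Drainage path length: H_d = H = 5.2 m (single drainage).
T_v = c_v·t/H_d² = 1.4×3.7/5.2² = 0.19157.
T_v = 0.19157 corresponds to the U ≤ 60% branch:
U = √(4T_v/π) = 0.4939

U ≈ 49.4 %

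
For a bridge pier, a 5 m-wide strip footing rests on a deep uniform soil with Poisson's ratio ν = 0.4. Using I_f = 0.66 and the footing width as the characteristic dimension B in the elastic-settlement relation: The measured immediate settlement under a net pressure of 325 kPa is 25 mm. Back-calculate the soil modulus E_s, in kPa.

S_e = q·B·(1−ν²)/E_s · I_f  ⇒  E_s = q·B·(1−ν²)·I_f / S_e.
E_s = 325 × 5 × 0.84 × 0.66 / 0.025 = 36040 kPa

E_s ≈ 36000 kPa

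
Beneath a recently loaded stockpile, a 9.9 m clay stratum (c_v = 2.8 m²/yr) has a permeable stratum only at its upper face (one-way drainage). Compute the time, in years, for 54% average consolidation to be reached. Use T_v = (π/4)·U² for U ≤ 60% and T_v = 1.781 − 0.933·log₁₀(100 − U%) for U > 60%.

t ≈ 8.02 years

Drainage path length: H_d = H = 9.9 m (single drainage).
U ≤ 60%: T_v = (π/4)·U² = (π/4)×0.54² = 0.22902.
t = T_v·H_d²/c_v = 0.22902×9.9²/2.8 = 8.017 years.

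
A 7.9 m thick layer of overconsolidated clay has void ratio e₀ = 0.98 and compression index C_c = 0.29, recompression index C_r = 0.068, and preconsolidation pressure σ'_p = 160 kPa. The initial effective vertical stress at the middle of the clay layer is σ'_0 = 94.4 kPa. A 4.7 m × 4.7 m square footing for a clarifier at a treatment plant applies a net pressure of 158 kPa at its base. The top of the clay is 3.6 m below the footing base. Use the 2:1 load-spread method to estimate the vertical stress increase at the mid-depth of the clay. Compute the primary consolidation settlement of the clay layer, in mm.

S_c ≈ 26 mm

Mid-depth of clay below the footing base: z = 3.6 + 7.9/2 = 7.55 m.
Stress increase at mid-clay by the 2:1 spreading method:
Δσ = qBL/((B+z)(L+z)) = 158×4.7×4.7/((4.7+7.55)(4.7+7.55)) = 23.258 kPa
Final effective stress: σ'_f = 94.4 + 23.258 = 117.66 kPa.
σ'_f = 117.66 ≤ σ'_p = 160 kPa, so the clay remains overconsolidated and only the recompression index applies:
S_c = C_r·H/(1+e₀)·log₁₀(σ'_f/σ'_0) = 0.068×7.9/1.98×log₁₀(117.66/94.4)
    = 0.27131 × 0.095657 = 0.02595 m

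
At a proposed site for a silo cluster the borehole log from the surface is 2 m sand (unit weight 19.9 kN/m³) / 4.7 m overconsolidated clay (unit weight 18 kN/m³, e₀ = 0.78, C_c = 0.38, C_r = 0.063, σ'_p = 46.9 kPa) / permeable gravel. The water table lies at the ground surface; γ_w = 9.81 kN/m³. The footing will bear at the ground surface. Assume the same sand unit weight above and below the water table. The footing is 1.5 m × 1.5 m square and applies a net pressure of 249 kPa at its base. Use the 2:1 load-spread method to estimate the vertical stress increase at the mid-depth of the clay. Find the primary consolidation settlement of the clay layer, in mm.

Mid-depth of clay below the ground surface: z = 2 + 4.7/2 = 4.35 m.
Total vertical stress at mid-clay: σ_v = 19.9×2 + 18×2.35 = 82.1 kPa.
Pore pressure: u = 9.81×(4.35 − 0) = 42.673 kPa.
Initial effective stress: σ'_0 = σ_v − u = 82.1 − 42.673 = 39.427 kPa.
Stress increase at mid-clay by the 2:1 spreading method:
Δσ = qBL/((B+z)(L+z)) = 249×1.5×1.5/((1.5+4.35)(1.5+4.35)) = 16.371 kPa
Final effective stress: σ'_f = 39.427 + 16.371 = 55.798 kPa.
σ'_f = 55.798 > σ'_p = 46.9 kPa, so the stress path crosses the preconsolidation pressure — recompression up to σ'_p, then virgin compression beyond:
S_c = H/(1+e₀)·[C_r·log₁₀(σ'_p/σ'_0) + C_c·log₁₀(σ'_f/σ'_p)]
    = 4.7/1.78 × [0.063×log₁₀(46.9/39.427) + 0.38×log₁₀(55.798/46.9)]
    = 2.6404 × [0.0047489 + 0.028669] = 0.08824 m

S_c ≈ 88.2 mm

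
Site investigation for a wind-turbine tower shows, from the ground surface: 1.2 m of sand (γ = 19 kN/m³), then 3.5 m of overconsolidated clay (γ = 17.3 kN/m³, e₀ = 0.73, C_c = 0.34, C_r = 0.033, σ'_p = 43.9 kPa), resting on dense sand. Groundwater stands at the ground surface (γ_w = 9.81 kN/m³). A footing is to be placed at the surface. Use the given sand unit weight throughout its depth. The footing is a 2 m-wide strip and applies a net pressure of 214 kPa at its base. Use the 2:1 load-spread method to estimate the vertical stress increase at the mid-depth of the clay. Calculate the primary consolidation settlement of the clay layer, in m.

Mid-depth of clay below the ground surface: z = 1.2 + 3.5/2 = 2.95 m.
Total vertical stress at mid-clay: σ_v = 19×1.2 + 17.3×1.75 = 53.075 kPa.
Pore pressure: u = 9.81×(2.95 − 0) = 28.94 kPa.
Initial effective stress: σ'_0 = σ_v − u = 53.075 − 28.94 = 24.135 kPa.
Stress increase at mid-clay by the 2:1 spreading method:
Δσ = qB/(B+z) = 214×2/(2+2.95) = 86.465 kPa
Final effective stress: σ'_f = 24.135 + 86.465 = 110.6 kPa.
σ'_f = 110.6 > σ'_p = 43.9 kPa, so the stress path crosses the preconsolidation pressure — recompression up to σ'_p, then virgin compression beyond:
S_c = H/(1+e₀)·[C_r·log₁₀(σ'_p/σ'_0) + C_c·log₁₀(σ'_f/σ'_p)]
    = 3.5/1.73 × [0.033×log₁₀(43.9/24.135) + 0.34×log₁₀(110.6/43.9)]
    = 2.0231 × [0.008574 + 0.13644] = 0.2934 m

S_c ≈ 0.293 m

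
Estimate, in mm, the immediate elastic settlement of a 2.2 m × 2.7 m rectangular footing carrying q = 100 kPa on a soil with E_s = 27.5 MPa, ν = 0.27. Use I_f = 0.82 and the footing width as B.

Immediate (elastic) settlement: S_e = q·B·(1−ν²)/E_s · I_f.
E_s = 27.5 MPa = 27500 kPa.
S_e = 100 × 2.2 × (1 − 0.27²) / 27500 × 0.82
    = 100 × 2.2 × 0.9271 / 27500 × 0.82
    = 0.006082 m = 6.082 mm

S_e ≈ 6.08 mm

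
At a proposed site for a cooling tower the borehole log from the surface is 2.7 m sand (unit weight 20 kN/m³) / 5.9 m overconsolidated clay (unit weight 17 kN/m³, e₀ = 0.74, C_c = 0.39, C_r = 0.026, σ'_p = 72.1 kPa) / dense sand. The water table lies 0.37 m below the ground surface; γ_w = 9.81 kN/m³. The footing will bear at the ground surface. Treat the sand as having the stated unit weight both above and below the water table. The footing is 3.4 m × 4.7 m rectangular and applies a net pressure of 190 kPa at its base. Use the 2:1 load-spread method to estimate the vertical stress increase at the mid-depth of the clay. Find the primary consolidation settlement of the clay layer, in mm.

Mid-depth of clay below the ground surface: z = 2.7 + 5.9/2 = 5.65 m.
Total vertical stress at mid-clay: σ_v = 20×2.7 + 17×2.95 = 104.15 kPa.
Pore pressure: u = 9.81×(5.65 − 0.37) = 51.797 kPa.
Initial effective stress: σ'_0 = σ_v − u = 104.15 − 51.797 = 52.353 kPa.
Stress increase at mid-clay by the 2:1 spreading method:
Δσ = qBL/((B+z)(L+z)) = 190×3.4×4.7/((3.4+5.65)(4.7+5.65)) = 32.415 kPa
Final effective stress: σ'_f = 52.353 + 32.415 = 84.768 kPa.
σ'_f = 84.768 > σ'_p = 72.1 kPa, so the stress path crosses the preconsolidation pressure — recompression up to σ'_p, then virgin compression beyond:
S_c = H/(1+e₀)·[C_r·log₁₀(σ'_p/σ'_0) + C_c·log₁₀(σ'_f/σ'_p)]
    = 5.9/1.74 × [0.026×log₁₀(72.1/52.353) + 0.39×log₁₀(84.768/72.1)]
    = 3.3908 × [0.0036138 + 0.027416] = 0.1052 m

S_c ≈ 105 mm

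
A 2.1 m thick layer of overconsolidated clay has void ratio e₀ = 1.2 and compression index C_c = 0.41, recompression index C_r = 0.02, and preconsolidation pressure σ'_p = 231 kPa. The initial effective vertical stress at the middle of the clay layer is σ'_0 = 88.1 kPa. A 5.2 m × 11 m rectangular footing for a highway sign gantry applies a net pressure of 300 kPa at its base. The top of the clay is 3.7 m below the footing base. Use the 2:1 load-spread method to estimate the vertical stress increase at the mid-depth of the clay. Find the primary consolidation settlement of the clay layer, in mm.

S_c ≈ 6.7 mm

Mid-depth of clay below the footing base: z = 3.7 + 2.1/2 = 4.75 m.
Stress increase at mid-clay by the 2:1 spreading method:
Δσ = qBL/((B+z)(L+z)) = 300×5.2×11/((5.2+4.75)(11+4.75)) = 109.5 kPa
Final effective stress: σ'_f = 88.1 + 109.5 = 197.6 kPa.
σ'_f = 197.6 ≤ σ'_p = 231 kPa, so the clay remains overconsolidated and only the recompression index applies:
S_c = C_r·H/(1+e₀)·log₁₀(σ'_f/σ'_0) = 0.02×2.1/2.2×log₁₀(197.6/88.1)
    = 0.019091 × 0.35081 = 0.006697 m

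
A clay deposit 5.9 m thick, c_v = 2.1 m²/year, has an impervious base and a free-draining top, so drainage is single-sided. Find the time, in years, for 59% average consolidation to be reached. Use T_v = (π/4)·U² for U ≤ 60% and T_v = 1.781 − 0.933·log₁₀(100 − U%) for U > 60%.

Drainage path length: H_d = H = 5.9 m (single drainage).
U ≤ 60%: T_v = (π/4)·U² = (π/4)×0.59² = 0.2734.
t = T_v·H_d²/c_v = 0.2734×5.9²/2.1 = 4.532 years.

t ≈ 4.53 years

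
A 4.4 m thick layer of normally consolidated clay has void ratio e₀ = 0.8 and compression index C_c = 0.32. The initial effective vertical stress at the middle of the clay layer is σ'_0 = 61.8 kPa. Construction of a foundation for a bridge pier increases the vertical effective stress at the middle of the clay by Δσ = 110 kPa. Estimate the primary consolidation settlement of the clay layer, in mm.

Final effective stress: σ'_f = σ'_0 + Δσ = 61.8 + 110 = 171.8 kPa.
Normally consolidated clay, so the full stress increment lies on the virgin compression line:
S_c = C_c·H/(1+e₀)·log₁₀(σ'_f/σ'_0) = 0.32×4.4/(1+0.8)×log₁₀(171.8/61.8)
    = 0.78222 × 0.44403 = 0.3473 m

S_c ≈ 347 mm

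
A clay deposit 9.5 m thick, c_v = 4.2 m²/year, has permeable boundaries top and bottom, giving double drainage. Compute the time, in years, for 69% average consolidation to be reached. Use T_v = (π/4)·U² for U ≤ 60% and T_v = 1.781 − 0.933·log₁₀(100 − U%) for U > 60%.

Drainage path length: H_d = H/2 = 4.75 m (double drainage).
U > 60%: T_v = 1.781 − 0.933·log₁₀(100 − 69) = 0.38956.
t = T_v·H_d²/c_v = 0.38956×4.75²/4.2 = 2.093 years.

t ≈ 2.09 years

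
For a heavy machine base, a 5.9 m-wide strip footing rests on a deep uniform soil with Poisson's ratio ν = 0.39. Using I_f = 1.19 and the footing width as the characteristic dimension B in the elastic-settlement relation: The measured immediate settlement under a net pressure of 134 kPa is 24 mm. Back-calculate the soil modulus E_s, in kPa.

S_e = q·B·(1−ν²)/E_s · I_f  ⇒  E_s = q·B·(1−ν²)·I_f / S_e.
E_s = 134 × 5.9 × 0.8479 × 1.19 / 0.024 = 33240 kPa

E_s ≈ 33200 kPa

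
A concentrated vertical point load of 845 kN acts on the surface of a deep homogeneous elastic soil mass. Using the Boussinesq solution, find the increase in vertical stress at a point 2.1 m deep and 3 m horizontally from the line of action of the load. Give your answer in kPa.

Boussinesq vertical stress below a point load on an elastic half-space:
Δσ_z = 3P/(2πz²) · [1 + (r/z)²]^(−5/2)
r/z = 3/2.1 = 1.4286; [1+(r/z)²]^(−5/2) = 0.062019.
Δσ_z = 3×845/(2π×2.1²) × 0.062019 = 91.487 × 0.062019 = 5.674 kPa

Δσ_z ≈ 5.67 kPa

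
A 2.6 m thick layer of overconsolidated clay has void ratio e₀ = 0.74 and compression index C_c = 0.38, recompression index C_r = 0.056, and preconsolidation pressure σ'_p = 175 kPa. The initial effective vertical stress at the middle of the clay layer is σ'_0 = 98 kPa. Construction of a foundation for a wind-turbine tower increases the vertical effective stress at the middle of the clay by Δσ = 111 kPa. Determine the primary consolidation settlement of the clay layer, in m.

S_c ≈ 0.0649 m

Final effective stress: σ'_f = 98 + 111 = 209 kPa.
σ'_f = 209 > σ'_p = 175 kPa, so the stress path crosses the preconsolidation pressure — recompression up to σ'_p, then virgin compression beyond:
S_c = H/(1+e₀)·[C_r·log₁₀(σ'_p/σ'_0) + C_c·log₁₀(σ'_f/σ'_p)]
    = 2.6/1.74 × [0.056×log₁₀(175/98) + 0.38×log₁₀(209/175)]
    = 1.4943 × [0.014101 + 0.029301] = 0.06486 m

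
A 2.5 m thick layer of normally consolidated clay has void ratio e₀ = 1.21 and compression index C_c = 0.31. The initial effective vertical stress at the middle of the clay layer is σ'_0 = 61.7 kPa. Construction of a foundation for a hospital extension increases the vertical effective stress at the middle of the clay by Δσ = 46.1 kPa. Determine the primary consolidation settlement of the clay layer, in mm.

S_c ≈ 85 mm

Final effective stress: σ'_f = σ'_0 + Δσ = 61.7 + 46.1 = 107.8 kPa.
Normally consolidated clay, so the full stress increment lies on the virgin compression line:
S_c = C_c·H/(1+e₀)·log₁₀(σ'_f/σ'_0) = 0.31×2.5/(1+1.21)×log₁₀(107.8/61.7)
    = 0.35068 × 0.24233 = 0.08498 m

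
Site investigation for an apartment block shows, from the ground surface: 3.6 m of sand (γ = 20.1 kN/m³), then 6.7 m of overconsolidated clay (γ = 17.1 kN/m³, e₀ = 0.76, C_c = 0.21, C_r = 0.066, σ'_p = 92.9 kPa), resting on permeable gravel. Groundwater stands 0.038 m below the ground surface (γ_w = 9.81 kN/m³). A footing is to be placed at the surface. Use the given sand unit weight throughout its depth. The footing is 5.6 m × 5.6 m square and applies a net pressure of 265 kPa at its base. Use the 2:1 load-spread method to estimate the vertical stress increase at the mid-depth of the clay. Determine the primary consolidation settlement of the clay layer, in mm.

Mid-depth of clay below the ground surface: z = 3.6 + 6.7/2 = 6.95 m.
Total vertical stress at mid-clay: σ_v = 20.1×3.6 + 17.1×3.35 = 129.65 kPa.
Pore pressure: u = 9.81×(6.95 − 0.038) = 67.807 kPa.
Initial effective stress: σ'_0 = σ_v − u = 129.65 − 67.807 = 61.843 kPa.
Stress increase at mid-clay by the 2:1 spreading method:
Δσ = qBL/((B+z)(L+z)) = 265×5.6×5.6/((5.6+6.95)(5.6+6.95)) = 52.764 kPa
Final effective stress: σ'_f = 61.843 + 52.764 = 114.61 kPa.
σ'_f = 114.61 > σ'_p = 92.9 kPa, so the stress path crosses the preconsolidation pressure — recompression up to σ'_p, then virgin compression beyond:
S_c = H/(1+e₀)·[C_r·log₁₀(σ'_p/σ'_0) + C_c·log₁₀(σ'_f/σ'_p)]
    = 6.7/1.76 × [0.066×log₁₀(92.9/61.843) + 0.21×log₁₀(114.61/92.9)]
    = 3.8068 × [0.011664 + 0.019153] = 0.1173 m

S_c ≈ 117 mm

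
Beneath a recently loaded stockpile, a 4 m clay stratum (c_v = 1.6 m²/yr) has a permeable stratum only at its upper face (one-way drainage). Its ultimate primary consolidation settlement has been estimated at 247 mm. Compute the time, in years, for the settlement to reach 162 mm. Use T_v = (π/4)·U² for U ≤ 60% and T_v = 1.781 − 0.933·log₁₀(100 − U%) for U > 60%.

t ≈ 3.47 years

Drainage path length: H_d = H = 4 m (single drainage).
U = S(t)/S_ult = 162/247 = 0.6559.
U > 60%: T_v = 1.781 − 0.933·log₁₀(100 − 65.587) = 0.34724.
t = T_v·H_d²/c_v = 0.34724×4²/1.6 = 3.472 years.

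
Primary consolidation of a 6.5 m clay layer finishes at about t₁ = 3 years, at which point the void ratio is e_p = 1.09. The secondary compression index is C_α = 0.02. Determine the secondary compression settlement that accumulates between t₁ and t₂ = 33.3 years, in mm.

S_s ≈ 65 mm

Secondary compression: S_s = C_α·H/(1+e_p)·log₁₀(t₂/t₁)
S_s = 0.02×6.5/(1+1.09)×log₁₀(33.3/3)
    = 0.0622 × 1.045 = 0.06502 m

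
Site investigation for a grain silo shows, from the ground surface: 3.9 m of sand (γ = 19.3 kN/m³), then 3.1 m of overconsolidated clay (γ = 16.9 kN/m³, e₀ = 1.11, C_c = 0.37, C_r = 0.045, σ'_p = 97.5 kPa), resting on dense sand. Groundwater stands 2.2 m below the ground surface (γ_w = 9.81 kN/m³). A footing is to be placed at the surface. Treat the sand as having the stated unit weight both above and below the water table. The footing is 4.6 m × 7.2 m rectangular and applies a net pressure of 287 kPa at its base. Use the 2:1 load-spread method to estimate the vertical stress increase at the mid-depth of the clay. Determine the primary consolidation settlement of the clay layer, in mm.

S_c ≈ 102 mm

Mid-depth of clay below the ground surface: z = 3.9 + 3.1/2 = 5.45 m.
Total vertical stress at mid-clay: σ_v = 19.3×3.9 + 16.9×1.55 = 101.47 kPa.
Pore pressure: u = 9.81×(5.45 − 2.2) = 31.883 kPa.
Initial effective stress: σ'_0 = σ_v − u = 101.47 − 31.883 = 69.587 kPa.
Stress increase at mid-clay by the 2:1 spreading method:
Δσ = qBL/((B+z)(L+z)) = 287×4.6×7.2/((4.6+5.45)(7.2+5.45)) = 74.768 kPa
Final effective stress: σ'_f = 69.587 + 74.768 = 144.36 kPa.
σ'_f = 144.36 > σ'_p = 97.5 kPa, so the stress path crosses the preconsolidation pressure — recompression up to σ'_p, then virgin compression beyond:
S_c = H/(1+e₀)·[C_r·log₁₀(σ'_p/σ'_0) + C_c·log₁₀(σ'_f/σ'_p)]
    = 3.1/2.11 × [0.045×log₁₀(97.5/69.587) + 0.37×log₁₀(144.36/97.5)]
    = 1.4692 × [0.0065914 + 0.063064] = 0.1023 m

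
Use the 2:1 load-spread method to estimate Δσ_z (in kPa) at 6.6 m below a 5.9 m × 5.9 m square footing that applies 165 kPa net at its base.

By the 2:1 method the load spreads at 1 horizontal : 2 vertical, so at depth z the loaded area has grown by z in each plan dimension:
Δσ = qBL/((B+z)(L+z)) = 165×5.9×5.9/((5.9+6.6)(5.9+6.6)) = 36.759 kPa

Δσ_z ≈ 36.8 kPa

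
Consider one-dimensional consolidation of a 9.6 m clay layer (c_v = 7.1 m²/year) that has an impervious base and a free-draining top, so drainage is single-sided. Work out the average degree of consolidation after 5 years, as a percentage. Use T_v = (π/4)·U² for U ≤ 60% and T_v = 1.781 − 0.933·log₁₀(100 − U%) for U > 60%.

Drainage path length: H_d = H = 9.6 m (single drainage).
T_v = c_v·t/H_d² = 7.1×5/9.6² = 0.3852.
T_v = 0.3852 corresponds to the U > 60% branch:
U = 1 − 10^((1.781 − T_v)/0.933)/100 = 0.6866

U ≈ 68.7 %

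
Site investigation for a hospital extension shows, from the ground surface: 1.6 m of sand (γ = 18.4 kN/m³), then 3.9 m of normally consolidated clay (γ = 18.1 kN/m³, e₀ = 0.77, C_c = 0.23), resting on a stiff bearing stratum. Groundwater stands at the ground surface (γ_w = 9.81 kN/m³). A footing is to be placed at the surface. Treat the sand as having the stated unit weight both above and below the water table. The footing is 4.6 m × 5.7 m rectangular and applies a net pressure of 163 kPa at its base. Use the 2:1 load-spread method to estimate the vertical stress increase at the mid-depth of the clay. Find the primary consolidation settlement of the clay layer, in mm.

S_c ≈ 234 mm

Mid-depth of clay below the ground surface: z = 1.6 + 3.9/2 = 3.55 m.
Total vertical stress at mid-clay: σ_v = 18.4×1.6 + 18.1×1.95 = 64.735 kPa.
Pore pressure: u = 9.81×(3.55 − 0) = 34.825 kPa.
Initial effective stress: σ'_0 = σ_v − u = 64.735 − 34.825 = 29.91 kPa.
Stress increase at mid-clay by the 2:1 spreading method:
Δσ = qBL/((B+z)(L+z)) = 163×4.6×5.7/((4.6+3.55)(5.7+3.55)) = 56.692 kPa
Final effective stress: σ'_f = σ'_0 + Δσ = 29.91 + 56.692 = 86.602 kPa.
Normally consolidated clay, so the full stress increment lies on the virgin compression line:
S_c = C_c·H/(1+e₀)·log₁₀(σ'_f/σ'_0) = 0.23×3.9/(1+0.77)×log₁₀(86.602/29.91)
    = 0.50678 × 0.46171 = 0.234 m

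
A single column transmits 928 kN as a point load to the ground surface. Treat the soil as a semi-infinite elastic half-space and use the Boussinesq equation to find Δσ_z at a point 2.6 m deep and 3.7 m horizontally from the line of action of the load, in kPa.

Δσ_z ≈ 4.12 kPa

Boussinesq vertical stress below a point load on an elastic half-space:
Δσ_z = 3P/(2πz²) · [1 + (r/z)²]^(−5/2)
r/z = 3.7/2.6 = 1.4231; [1+(r/z)²]^(−5/2) = 0.062825.
Δσ_z = 3×928/(2π×2.6²) × 0.062825 = 65.545 × 0.062825 = 4.118 kPa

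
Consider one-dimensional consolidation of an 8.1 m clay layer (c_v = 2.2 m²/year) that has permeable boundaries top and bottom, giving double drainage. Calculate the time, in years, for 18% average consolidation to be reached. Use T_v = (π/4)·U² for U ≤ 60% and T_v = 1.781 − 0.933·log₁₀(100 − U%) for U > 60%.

Drainage path length: H_d = H/2 = 4.05 m (double drainage).
U ≤ 60%: T_v = (π/4)·U² = (π/4)×0.18² = 0.025447.
t = T_v·H_d²/c_v = 0.025447×4.05²/2.2 = 0.1897 years.

t ≈ 0.19 years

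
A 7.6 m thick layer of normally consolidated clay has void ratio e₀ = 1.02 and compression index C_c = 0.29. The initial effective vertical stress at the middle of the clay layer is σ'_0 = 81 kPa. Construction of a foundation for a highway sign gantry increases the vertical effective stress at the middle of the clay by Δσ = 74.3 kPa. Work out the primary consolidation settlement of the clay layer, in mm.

Final effective stress: σ'_f = σ'_0 + Δσ = 81 + 74.3 = 155.3 kPa.
Normally consolidated clay, so the full stress increment lies on the virgin compression line:
S_c = C_c·H/(1+e₀)·log₁₀(σ'_f/σ'_0) = 0.29×7.6/(1+1.02)×log₁₀(155.3/81)
    = 1.0911 × 0.28269 = 0.3084 m

S_c ≈ 308 mm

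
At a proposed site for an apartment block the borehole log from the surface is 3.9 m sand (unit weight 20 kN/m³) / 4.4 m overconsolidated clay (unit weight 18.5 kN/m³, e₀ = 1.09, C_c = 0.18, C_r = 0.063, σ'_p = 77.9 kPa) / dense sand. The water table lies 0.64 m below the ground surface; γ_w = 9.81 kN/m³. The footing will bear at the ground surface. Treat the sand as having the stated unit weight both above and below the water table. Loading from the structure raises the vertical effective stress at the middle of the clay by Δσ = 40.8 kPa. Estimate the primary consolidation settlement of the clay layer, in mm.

Mid-depth of clay below the ground surface: z = 3.9 + 4.4/2 = 6.1 m.
Total vertical stress at mid-clay: σ_v = 20×3.9 + 18.5×2.2 = 118.7 kPa.
Pore pressure: u = 9.81×(6.1 − 0.64) = 53.563 kPa.
Initial effective stress: σ'_0 = σ_v − u = 118.7 − 53.563 = 65.137 kPa.
Final effective stress: σ'_f = 65.137 + 40.8 = 105.94 kPa.
σ'_f = 105.94 > σ'_p = 77.9 kPa, so the stress path crosses the preconsolidation pressure — recompression up to σ'_p, then virgin compression beyond:
S_c = H/(1+e₀)·[C_r·log₁₀(σ'_p/σ'_0) + C_c·log₁₀(σ'_f/σ'_p)]
    = 4.4/2.09 × [0.063×log₁₀(77.9/65.137) + 0.18×log₁₀(105.94/77.9)]
    = 2.1053 × [0.0048957 + 0.024034] = 0.06091 m

S_c ≈ 60.9 mm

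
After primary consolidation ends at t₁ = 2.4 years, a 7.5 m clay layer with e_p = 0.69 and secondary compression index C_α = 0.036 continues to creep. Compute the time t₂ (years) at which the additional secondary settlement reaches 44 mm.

t₂ ≈ 4.53 years

S_s = C_α·H/(1+e_p)·log₁₀(t₂/t₁) ⇒ log₁₀(t₂/t₁) = S_s·(1+e_p)/(C_α·H).
log₁₀(t₂/t₁) = 0.044 × (1+0.69) / (0.036×7.5) = 0.2754
t₂ = t₁ × 10^0.2754 = 2.4 × 1.885 = 4.525 years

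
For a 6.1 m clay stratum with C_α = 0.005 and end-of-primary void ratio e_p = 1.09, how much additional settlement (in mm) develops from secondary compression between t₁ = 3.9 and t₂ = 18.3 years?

Secondary compression: S_s = C_α·H/(1+e_p)·log₁₀(t₂/t₁)
S_s = 0.005×6.1/(1+1.09)×log₁₀(18.3/3.9)
    = 0.01459 × 0.6714 = 0.009798 m

S_s ≈ 9.8 mm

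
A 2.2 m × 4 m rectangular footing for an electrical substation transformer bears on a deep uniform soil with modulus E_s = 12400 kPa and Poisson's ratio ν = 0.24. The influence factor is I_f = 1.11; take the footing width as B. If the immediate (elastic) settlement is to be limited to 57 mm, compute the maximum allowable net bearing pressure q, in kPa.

q ≈ 307 kPa

S_e = q·B·(1−ν²)/E_s · I_f  ⇒  q = S_e·E_s / (B·(1−ν²)·I_f).
q = 0.057 × 12400 / (2.2 × 0.9424 × 1.11) = 307.1 kPa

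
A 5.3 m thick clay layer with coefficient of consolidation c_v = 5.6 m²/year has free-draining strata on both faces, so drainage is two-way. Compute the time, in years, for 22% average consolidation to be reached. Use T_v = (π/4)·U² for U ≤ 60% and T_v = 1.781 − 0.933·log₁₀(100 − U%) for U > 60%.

Drainage path length: H_d = H/2 = 2.65 m (double drainage).
U ≤ 60%: T_v = (π/4)·U² = (π/4)×0.22² = 0.038013.
t = T_v·H_d²/c_v = 0.038013×2.65²/5.6 = 0.04767 years.

t ≈ 0.0477 years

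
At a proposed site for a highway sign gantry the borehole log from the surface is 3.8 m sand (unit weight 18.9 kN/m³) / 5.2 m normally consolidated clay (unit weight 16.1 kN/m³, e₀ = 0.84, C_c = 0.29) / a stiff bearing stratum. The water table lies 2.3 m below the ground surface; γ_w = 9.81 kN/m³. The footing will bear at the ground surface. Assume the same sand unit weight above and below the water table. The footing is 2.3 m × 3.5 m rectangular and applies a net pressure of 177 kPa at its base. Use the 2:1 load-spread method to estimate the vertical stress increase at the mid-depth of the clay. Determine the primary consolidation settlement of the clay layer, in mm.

Mid-depth of clay below the ground surface: z = 3.8 + 5.2/2 = 6.4 m.
Total vertical stress at mid-clay: σ_v = 18.9×3.8 + 16.1×2.6 = 113.68 kPa.
Pore pressure: u = 9.81×(6.4 − 2.3) = 40.221 kPa.
Initial effective stress: σ'_0 = σ_v − u = 113.68 − 40.221 = 73.459 kPa.
Stress increase at mid-clay by the 2:1 spreading method:
Δσ = qBL/((B+z)(L+z)) = 177×2.3×3.5/((2.3+6.4)(3.5+6.4)) = 16.543 kPa
Final effective stress: σ'_f = σ'_0 + Δσ = 73.459 + 16.543 = 90.002 kPa.
Normally consolidated clay, so the full stress increment lies on the virgin compression line:
S_c = C_c·H/(1+e₀)·log₁₀(σ'_f/σ'_0) = 0.29×5.2/(1+0.84)×log₁₀(90.002/73.459)
    = 0.81957 × 0.088207 = 0.07229 m

S_c ≈ 72.3 mm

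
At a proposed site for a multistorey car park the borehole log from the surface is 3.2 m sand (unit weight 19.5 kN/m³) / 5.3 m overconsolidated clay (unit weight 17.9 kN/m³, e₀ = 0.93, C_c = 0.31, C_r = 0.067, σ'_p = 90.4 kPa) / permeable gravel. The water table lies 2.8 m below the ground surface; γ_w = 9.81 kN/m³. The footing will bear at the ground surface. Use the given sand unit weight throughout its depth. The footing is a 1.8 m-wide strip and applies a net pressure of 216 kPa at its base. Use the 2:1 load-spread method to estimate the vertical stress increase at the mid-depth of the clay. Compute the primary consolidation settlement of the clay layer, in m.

Mid-depth of clay below the ground surface: z = 3.2 + 5.3/2 = 5.85 m.
Total vertical stress at mid-clay: σ_v = 19.5×3.2 + 17.9×2.65 = 109.84 kPa.
Pore pressure: u = 9.81×(5.85 − 2.8) = 29.921 kPa.
Initial effective stress: σ'_0 = σ_v − u = 109.84 − 29.921 = 79.919 kPa.
Stress increase at mid-clay by the 2:1 spreading method:
Δσ = qB/(B+z) = 216×1.8/(1.8+5.85) = 50.824 kPa
Final effective stress: σ'_f = 79.919 + 50.824 = 130.74 kPa.
σ'_f = 130.74 > σ'_p = 90.4 kPa, so the stress path crosses the preconsolidation pressure — recompression up to σ'_p, then virgin compression beyond:
S_c = H/(1+e₀)·[C_r·log₁₀(σ'_p/σ'_0) + C_c·log₁₀(σ'_f/σ'_p)]
    = 5.3/1.93 × [0.067×log₁₀(90.4/79.919) + 0.31×log₁₀(130.74/90.4)]
    = 2.7461 × [0.0035857 + 0.049674] = 0.1463 m

S_c ≈ 0.146 m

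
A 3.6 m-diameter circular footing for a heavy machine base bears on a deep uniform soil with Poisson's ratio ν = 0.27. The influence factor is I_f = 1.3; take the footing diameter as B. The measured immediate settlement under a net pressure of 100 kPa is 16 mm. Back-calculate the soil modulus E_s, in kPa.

S_e = q·B·(1−ν²)/E_s · I_f  ⇒  E_s = q·B·(1−ν²)·I_f / S_e.
E_s = 100 × 3.6 × 0.9271 × 1.3 / 0.016 = 27120 kPa

E_s ≈ 27100 kPa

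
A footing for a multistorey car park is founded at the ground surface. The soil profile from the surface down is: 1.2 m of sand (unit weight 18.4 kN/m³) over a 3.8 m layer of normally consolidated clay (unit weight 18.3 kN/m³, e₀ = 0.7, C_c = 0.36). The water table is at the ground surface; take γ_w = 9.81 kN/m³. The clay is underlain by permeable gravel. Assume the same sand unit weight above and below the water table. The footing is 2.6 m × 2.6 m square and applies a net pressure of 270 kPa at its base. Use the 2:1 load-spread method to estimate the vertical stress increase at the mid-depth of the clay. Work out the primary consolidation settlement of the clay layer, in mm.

Mid-depth of clay below the ground surface: z = 1.2 + 3.8/2 = 3.1 m.
Total vertical stress at mid-clay: σ_v = 18.4×1.2 + 18.3×1.9 = 56.85 kPa.
Pore pressure: u = 9.81×(3.1 − 0) = 30.411 kPa.
Initial effective stress: σ'_0 = σ_v − u = 56.85 − 30.411 = 26.439 kPa.
Stress increase at mid-clay by the 2:1 spreading method:
Δσ = qBL/((B+z)(L+z)) = 270×2.6×2.6/((2.6+3.1)(2.6+3.1)) = 56.177 kPa
Final effective stress: σ'_f = σ'_0 + Δσ = 26.439 + 56.177 = 82.616 kPa.
Normally consolidated clay, so the full stress increment lies on the virgin compression line:
S_c = C_c·H/(1+e₀)·log₁₀(σ'_f/σ'_0) = 0.36×3.8/(1+0.7)×log₁₀(82.616/26.439)
    = 0.80471 × 0.49482 = 0.3982 m

S_c ≈ 398 mm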